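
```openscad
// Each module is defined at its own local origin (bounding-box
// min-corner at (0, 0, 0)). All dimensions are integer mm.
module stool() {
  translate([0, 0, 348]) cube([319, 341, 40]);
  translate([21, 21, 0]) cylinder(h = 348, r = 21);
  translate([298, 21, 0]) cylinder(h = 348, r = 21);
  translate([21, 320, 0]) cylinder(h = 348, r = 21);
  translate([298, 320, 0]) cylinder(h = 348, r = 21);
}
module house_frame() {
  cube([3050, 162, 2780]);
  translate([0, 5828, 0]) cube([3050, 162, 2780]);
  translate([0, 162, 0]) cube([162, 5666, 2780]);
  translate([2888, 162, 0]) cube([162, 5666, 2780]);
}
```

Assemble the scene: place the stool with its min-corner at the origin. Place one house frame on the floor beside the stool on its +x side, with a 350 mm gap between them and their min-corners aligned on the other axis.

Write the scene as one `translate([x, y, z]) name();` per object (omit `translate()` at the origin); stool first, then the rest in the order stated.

stool();
translate([669, 0, 0]) house_frame();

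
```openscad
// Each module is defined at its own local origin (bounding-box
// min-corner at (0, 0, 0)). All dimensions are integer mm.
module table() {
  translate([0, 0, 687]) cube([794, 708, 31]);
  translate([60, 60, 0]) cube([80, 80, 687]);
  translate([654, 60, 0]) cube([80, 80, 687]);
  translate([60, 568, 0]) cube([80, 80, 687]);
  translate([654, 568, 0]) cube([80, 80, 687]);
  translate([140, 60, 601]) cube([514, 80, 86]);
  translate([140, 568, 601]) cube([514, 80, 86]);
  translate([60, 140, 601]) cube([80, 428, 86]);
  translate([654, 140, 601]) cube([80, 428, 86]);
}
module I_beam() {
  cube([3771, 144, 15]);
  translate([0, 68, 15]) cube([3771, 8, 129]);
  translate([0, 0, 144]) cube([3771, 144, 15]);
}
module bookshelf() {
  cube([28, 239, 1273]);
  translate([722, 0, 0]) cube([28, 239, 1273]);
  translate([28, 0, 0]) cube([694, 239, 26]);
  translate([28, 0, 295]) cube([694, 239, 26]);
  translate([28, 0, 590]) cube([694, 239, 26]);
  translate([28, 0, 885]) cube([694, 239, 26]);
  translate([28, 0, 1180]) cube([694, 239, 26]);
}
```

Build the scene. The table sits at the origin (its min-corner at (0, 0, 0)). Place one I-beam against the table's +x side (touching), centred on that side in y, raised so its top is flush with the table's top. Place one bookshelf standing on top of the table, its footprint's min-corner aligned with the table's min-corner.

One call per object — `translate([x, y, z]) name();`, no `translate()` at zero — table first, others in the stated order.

table();
translate([794, 282, 559]) I_beam();
translate([0, 0, 718]) bookshelf();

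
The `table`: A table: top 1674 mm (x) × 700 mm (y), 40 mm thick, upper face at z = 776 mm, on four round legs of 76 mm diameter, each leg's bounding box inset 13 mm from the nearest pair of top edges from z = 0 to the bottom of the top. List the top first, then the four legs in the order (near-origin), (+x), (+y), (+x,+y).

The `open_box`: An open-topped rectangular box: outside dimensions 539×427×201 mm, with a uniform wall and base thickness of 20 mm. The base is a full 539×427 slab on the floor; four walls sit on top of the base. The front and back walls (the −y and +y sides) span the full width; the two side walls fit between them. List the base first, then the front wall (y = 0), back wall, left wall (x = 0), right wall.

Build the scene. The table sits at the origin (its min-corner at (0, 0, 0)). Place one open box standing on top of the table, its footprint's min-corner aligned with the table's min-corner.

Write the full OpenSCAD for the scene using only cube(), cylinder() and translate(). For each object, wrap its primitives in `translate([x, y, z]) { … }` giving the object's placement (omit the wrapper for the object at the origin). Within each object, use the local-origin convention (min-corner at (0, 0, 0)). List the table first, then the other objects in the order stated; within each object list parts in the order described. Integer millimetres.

translate([0, 0, 736]) cube([1674, 700, 40]);
translate([51, 51, 0]) cylinder(h = 736, r = 38);
translate([1623, 51, 0]) cylinder(h = 736, r = 38);
translate([51, 649, 0]) cylinder(h = 736, r = 38);
translate([1623, 649, 0]) cylinder(h = 736, r = 38);
translate([0, 0, 776]) {
  cube([539, 427, 20]);
  translate([0, 0, 20]) cube([539, 20, 181]);
  translate([0, 407, 20]) cube([539, 20, 181]);
  translate([0, 20, 20]) cube([20, 387, 181]);
  translate([519, 20, 20]) cube([20, 387, 181]);
}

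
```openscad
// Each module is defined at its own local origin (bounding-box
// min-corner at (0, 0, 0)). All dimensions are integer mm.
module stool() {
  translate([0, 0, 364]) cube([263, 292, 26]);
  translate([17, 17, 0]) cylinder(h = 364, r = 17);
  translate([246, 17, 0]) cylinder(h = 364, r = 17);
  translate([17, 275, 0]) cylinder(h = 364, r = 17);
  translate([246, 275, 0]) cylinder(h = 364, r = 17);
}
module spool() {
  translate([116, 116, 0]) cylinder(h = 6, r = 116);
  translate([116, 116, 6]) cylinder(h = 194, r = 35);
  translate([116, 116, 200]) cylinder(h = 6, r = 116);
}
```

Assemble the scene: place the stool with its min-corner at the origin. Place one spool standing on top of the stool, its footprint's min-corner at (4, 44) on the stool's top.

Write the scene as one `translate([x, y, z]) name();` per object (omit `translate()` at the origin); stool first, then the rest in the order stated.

stool();
translate([4, 44, 390]) spool();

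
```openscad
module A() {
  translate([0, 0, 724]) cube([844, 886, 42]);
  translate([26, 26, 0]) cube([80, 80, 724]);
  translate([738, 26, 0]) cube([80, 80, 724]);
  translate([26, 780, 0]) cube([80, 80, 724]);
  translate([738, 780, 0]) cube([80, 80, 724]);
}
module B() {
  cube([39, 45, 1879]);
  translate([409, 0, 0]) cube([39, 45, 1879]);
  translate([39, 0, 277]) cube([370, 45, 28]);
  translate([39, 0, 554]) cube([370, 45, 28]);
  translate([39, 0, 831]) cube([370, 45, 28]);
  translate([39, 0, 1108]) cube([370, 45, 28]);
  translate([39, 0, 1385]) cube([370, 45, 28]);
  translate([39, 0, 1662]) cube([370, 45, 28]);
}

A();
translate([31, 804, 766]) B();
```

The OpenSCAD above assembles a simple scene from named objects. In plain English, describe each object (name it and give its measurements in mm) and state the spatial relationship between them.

A is a table: top 844 mm (x) × 886 mm (y), 42 mm thick, upper face at z = 766 mm, on four 80×80 mm square legs, each inset 26 mm from the nearest pair of top edges, running from z = 0 to the bottom of the top.

B is a straight ladder. Two 39×45 mm vertical rails, 1879 mm tall, stand 448 mm apart (outside-to-outside) with their front faces coplanar on the −y side. 6 rungs, each 45 mm deep and 28 mm tall, span between the inner faces of the rails, front faces flush with the rails. The lowest rung's underside is at z = 277 mm and rungs are spaced 277 mm apart (underside to underside).

The ladder is on top of the table.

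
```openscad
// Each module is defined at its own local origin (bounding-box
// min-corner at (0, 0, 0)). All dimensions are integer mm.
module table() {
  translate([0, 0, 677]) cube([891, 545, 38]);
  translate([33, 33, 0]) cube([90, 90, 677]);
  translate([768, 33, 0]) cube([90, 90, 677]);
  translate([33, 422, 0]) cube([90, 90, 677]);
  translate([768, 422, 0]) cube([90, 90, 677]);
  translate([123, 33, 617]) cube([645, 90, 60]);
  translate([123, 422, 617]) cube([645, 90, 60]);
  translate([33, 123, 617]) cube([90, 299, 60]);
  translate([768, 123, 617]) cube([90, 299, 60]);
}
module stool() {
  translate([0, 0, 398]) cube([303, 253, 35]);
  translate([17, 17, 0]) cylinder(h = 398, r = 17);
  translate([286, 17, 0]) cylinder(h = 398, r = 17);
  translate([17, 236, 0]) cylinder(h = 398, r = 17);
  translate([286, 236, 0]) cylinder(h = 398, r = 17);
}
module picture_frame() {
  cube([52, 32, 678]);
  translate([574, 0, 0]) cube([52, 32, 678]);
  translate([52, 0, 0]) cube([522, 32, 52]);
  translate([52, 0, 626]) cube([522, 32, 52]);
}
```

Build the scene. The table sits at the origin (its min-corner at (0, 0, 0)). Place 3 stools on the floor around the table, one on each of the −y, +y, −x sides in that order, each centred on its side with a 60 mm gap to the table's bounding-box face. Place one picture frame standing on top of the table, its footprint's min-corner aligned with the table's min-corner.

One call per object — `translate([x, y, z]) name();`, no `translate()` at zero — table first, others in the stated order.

table();
translate([294, -313, 0]) stool();
translate([294, 605, 0]) stool();
translate([-363, 146, 0]) stool();
translate([0, 0, 715]) picture_frame();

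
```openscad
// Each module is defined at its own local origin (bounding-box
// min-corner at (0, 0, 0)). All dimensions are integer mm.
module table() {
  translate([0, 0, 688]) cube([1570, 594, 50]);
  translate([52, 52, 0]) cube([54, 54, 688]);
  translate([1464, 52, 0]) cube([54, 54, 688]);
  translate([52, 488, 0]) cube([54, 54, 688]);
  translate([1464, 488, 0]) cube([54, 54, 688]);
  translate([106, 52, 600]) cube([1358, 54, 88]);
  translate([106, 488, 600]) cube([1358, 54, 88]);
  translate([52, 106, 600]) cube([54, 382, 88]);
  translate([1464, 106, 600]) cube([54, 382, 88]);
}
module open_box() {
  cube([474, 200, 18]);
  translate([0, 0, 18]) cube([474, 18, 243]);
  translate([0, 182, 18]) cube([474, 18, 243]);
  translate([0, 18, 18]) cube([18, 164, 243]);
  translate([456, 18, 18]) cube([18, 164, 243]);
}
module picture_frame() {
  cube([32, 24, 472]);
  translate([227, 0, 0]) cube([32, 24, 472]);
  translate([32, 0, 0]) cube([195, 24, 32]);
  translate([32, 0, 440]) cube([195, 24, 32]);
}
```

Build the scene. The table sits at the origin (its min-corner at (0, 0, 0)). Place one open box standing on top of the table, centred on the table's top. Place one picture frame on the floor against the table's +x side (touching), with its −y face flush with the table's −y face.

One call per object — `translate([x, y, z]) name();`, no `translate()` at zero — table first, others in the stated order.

table();
translate([548, 197, 738]) open_box();
translate([1570, 0, 0]) picture_frame();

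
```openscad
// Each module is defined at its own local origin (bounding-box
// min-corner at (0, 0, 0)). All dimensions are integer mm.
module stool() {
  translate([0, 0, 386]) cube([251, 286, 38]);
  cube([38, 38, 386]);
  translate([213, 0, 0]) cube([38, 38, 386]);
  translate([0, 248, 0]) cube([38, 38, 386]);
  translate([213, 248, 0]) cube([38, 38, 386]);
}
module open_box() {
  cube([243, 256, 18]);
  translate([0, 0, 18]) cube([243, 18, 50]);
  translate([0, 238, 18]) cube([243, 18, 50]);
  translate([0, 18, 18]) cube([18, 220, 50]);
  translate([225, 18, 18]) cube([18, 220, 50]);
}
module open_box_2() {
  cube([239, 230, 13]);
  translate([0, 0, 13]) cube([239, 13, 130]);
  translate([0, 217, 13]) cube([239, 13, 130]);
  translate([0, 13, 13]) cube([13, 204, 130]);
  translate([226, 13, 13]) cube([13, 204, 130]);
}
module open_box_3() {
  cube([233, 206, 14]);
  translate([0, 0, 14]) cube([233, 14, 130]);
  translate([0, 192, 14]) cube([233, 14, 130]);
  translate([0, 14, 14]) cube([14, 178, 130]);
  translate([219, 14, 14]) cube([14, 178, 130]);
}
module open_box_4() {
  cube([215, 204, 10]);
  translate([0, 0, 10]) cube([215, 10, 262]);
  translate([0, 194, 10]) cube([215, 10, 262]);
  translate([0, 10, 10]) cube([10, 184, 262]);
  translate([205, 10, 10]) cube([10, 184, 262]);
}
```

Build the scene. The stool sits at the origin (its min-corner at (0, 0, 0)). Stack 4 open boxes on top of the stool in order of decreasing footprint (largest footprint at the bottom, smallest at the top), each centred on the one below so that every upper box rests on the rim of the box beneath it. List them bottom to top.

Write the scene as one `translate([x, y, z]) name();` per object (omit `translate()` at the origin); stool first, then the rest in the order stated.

stool();
translate([4, 15, 424]) open_box();
translate([6, 28, 492]) open_box_2();
translate([9, 40, 635]) open_box_3();
translate([18, 41, 779]) open_box_4();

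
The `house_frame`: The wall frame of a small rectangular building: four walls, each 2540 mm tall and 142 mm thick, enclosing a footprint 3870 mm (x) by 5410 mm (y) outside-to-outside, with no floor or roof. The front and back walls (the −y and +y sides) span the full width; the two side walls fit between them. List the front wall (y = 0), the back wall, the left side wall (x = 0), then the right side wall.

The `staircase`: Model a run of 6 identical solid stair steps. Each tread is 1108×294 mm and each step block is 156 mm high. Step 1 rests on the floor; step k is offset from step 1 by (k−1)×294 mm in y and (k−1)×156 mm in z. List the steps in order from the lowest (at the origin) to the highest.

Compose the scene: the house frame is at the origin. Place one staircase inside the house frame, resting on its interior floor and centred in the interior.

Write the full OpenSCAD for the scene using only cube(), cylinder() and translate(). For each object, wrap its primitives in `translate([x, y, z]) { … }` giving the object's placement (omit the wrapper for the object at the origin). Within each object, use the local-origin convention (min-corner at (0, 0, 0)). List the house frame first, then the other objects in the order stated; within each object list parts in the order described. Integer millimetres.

cube([3870, 142, 2540]);
translate([0, 5268, 0]) cube([3870, 142, 2540]);
translate([0, 142, 0]) cube([142, 5126, 2540]);
translate([3728, 142, 0]) cube([142, 5126, 2540]);
translate([1381, 1823, 0]) {
  cube([1108, 294, 156]);
  translate([0, 294, 156]) cube([1108, 294, 156]);
  translate([0, 588, 312]) cube([1108, 294, 156]);
  translate([0, 882, 468]) cube([1108, 294, 156]);
  translate([0, 1176, 624]) cube([1108, 294, 156]);
  translate([0, 1470, 780]) cube([1108, 294, 156]);
}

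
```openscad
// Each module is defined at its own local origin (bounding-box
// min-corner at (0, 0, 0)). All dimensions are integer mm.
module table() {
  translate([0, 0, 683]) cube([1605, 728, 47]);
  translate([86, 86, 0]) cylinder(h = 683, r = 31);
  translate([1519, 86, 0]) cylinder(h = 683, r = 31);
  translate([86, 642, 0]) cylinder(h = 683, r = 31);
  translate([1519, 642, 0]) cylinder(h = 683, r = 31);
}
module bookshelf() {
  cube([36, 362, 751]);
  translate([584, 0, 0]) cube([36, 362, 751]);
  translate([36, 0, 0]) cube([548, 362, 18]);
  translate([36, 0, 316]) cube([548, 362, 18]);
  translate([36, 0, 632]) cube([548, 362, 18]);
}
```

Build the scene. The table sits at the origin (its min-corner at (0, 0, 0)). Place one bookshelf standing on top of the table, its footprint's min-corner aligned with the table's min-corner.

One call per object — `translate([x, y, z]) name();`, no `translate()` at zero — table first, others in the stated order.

table();
translate([0, 0, 730]) bookshelf();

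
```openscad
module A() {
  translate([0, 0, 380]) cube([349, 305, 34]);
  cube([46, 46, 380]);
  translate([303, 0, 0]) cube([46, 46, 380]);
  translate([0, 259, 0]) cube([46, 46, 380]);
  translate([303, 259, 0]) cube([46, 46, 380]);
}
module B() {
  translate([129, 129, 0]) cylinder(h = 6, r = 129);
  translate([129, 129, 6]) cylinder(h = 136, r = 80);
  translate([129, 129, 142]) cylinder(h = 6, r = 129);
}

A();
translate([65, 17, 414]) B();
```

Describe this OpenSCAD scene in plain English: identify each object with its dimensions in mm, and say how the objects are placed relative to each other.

A is a simple wooden stool: a rectangular seat 349 mm (x) by 305 mm (y), 34 mm thick, top face at z = 414 mm, on four square legs, each 46×46 mm in cross-section. The legs rest on z = 0, each flush with a corner of the seat.

B is a spool: two coaxial disc flanges of radius 129 mm and thickness 6 mm, joined by a core cylinder of radius 80 mm and height 136 mm. The lower flange rests on z = 0 and the three cylinders share a vertical axis.

The spool is on top of the stool.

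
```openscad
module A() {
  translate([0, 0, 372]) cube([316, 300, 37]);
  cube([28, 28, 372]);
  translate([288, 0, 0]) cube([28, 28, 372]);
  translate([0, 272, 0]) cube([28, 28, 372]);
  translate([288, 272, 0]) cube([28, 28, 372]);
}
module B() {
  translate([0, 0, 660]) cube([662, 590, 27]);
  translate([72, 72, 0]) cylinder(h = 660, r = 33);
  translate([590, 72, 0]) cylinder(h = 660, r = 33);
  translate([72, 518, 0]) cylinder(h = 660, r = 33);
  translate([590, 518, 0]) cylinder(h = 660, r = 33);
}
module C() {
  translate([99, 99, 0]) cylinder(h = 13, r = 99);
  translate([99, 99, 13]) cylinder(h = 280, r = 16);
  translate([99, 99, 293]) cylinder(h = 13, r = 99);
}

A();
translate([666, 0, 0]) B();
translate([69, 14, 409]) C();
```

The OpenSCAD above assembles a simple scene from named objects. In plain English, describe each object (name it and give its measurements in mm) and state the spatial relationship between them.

A is a four-legged stool. The seat is a 316×300×37 mm slab whose top surface is at z = 409 mm; four square legs, each 28×28 mm in cross-section, run from the floor (z = 0) to the underside of the seat, each flush with a corner of the seat.

B is a table: top 662 mm (x) × 590 mm (y), 27 mm thick, upper face at z = 687 mm, on four round legs of 66 mm diameter, each leg's bounding box inset 39 mm from the nearest pair of top edges, running from z = 0 to the bottom of the top.

C is a spool: two coaxial disc flanges of radius 99 mm and thickness 13 mm, joined by a core cylinder of radius 16 mm and height 280 mm. The lower flange rests on z = 0 and the three cylinders share a vertical axis.

The table is on the floor beside the stool on its +x side. The spool is on top of the stool.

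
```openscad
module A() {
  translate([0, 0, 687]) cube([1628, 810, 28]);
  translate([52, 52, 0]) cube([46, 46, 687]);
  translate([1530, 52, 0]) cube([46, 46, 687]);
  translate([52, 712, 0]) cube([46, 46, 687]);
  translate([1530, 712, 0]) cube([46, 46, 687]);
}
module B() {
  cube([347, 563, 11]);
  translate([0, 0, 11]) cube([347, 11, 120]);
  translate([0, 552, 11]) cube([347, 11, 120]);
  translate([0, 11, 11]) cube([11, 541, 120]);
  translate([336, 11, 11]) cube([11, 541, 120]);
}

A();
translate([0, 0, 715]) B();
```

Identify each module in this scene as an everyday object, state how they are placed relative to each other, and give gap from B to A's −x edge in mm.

The open box's min-x is at 0; the table's min-x is 0; gap = 0 mm.

A is a table. B is an open box. The open box is on top of the table. The gap from the open box to the table's −x edge is 0 mm.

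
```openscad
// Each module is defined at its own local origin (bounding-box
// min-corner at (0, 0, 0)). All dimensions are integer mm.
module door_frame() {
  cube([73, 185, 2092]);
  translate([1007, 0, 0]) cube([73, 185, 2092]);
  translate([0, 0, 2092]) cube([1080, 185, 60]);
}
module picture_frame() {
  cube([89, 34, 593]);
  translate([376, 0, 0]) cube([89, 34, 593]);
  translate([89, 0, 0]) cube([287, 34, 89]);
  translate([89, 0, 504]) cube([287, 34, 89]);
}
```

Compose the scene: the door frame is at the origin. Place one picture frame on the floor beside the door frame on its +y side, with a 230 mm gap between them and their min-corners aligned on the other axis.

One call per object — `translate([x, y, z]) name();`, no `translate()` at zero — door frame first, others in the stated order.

door_frame();
translate([0, 415, 0]) picture_frame();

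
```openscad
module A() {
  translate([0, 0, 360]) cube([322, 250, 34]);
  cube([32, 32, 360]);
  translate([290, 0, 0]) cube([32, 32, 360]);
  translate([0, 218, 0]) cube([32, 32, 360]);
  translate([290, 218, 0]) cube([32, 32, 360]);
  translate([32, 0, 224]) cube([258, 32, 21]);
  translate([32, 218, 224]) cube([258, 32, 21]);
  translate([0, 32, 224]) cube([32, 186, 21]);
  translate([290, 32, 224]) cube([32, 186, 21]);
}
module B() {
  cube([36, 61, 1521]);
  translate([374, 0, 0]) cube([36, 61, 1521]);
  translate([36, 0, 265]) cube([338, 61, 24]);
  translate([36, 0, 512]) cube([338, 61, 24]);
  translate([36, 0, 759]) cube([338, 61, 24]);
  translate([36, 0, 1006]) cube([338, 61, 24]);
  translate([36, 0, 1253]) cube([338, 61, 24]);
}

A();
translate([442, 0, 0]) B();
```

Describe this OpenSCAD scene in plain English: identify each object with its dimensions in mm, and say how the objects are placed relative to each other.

A is a simple wooden stool: a rectangular seat 322 mm (x) by 250 mm (y), 34 mm thick, top face at z = 394 mm, on four square legs, each 32×32 mm in cross-section. The legs rest on z = 0, each flush with a corner of the seat. Four stretchers, 32 mm wide and 21 mm tall, connect adjacent legs with their undersides at z = 224 mm, each running between the inner faces of the legs it joins and aligned with the legs' outer faces on the other axis.

B is a straight ladder. Two 36×61 mm vertical rails, 1521 mm tall, stand 410 mm apart (outside-to-outside) with their front faces coplanar on the −y side. 5 rungs, each 61 mm deep and 24 mm tall, span between the inner faces of the rails, front faces flush with the rails. The lowest rung's underside is at z = 265 mm and rungs are spaced 247 mm apart (underside to underside).

The ladder is on the floor beside the stool on its +x side.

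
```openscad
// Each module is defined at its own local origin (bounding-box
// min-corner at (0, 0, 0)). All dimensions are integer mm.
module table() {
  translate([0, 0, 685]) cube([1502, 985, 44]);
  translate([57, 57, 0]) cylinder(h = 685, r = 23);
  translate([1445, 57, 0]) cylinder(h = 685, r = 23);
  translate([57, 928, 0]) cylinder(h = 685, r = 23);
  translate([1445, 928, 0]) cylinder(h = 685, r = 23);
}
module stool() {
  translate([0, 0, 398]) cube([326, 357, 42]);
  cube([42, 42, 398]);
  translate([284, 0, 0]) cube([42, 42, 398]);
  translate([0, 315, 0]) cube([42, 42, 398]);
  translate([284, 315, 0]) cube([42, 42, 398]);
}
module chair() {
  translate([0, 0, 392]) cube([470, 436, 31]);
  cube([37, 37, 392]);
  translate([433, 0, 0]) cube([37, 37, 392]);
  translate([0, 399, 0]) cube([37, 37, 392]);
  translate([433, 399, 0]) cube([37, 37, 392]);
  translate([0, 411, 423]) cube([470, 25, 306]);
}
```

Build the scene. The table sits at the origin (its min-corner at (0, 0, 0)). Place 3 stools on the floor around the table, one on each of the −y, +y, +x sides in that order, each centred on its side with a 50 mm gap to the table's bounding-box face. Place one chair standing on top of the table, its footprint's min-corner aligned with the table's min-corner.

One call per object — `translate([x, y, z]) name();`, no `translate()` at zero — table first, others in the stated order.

table();
translate([588, -407, 0]) stool();
translate([588, 1035, 0]) stool();
translate([1552, 314, 0]) stool();
translate([0, 0, 729]) chair();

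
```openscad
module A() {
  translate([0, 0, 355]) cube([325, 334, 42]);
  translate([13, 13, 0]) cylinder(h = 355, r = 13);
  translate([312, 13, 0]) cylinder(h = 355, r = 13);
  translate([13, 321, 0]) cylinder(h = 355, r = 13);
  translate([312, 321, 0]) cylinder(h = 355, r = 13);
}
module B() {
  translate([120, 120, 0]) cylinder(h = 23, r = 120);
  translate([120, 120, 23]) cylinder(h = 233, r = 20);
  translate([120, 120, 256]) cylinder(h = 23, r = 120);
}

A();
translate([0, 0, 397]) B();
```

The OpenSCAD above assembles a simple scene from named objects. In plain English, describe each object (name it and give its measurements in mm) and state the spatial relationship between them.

A is a four-legged stool. The seat is a 325×334×42 mm slab whose top surface is at z = 397 mm; four round legs, each 26 mm in diameter, run from the floor (z = 0) to the underside of the seat, each leg's axis is inset half a diameter from the nearest pair of seat edges (so the leg's bounding box is flush with the corner).

B is a spool: two coaxial disc flanges of radius 120 mm and thickness 23 mm, joined by a core cylinder of radius 20 mm and height 233 mm. The lower flange rests on z = 0 and the three cylinders share a vertical axis.

The spool is on top of the stool.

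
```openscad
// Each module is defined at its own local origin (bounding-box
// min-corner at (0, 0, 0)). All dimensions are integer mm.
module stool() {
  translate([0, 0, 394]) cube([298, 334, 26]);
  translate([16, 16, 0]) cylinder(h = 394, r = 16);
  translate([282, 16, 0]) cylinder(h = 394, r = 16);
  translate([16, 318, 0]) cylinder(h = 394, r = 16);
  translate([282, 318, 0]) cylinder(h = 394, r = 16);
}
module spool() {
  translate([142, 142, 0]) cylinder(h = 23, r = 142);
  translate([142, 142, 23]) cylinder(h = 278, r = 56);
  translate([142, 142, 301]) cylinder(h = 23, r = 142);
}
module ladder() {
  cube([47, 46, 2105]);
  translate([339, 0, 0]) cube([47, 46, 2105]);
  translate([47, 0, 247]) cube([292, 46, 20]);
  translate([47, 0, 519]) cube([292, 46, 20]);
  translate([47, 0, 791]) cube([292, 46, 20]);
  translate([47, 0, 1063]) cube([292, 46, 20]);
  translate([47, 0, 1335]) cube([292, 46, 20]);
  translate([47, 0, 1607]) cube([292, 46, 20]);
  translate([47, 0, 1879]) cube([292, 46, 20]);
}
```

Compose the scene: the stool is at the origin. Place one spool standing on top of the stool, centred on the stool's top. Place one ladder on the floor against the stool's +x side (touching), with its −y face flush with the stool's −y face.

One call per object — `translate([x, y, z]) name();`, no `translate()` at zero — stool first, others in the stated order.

stool();
translate([7, 25, 420]) spool();
translate([298, 0, 0]) ladder();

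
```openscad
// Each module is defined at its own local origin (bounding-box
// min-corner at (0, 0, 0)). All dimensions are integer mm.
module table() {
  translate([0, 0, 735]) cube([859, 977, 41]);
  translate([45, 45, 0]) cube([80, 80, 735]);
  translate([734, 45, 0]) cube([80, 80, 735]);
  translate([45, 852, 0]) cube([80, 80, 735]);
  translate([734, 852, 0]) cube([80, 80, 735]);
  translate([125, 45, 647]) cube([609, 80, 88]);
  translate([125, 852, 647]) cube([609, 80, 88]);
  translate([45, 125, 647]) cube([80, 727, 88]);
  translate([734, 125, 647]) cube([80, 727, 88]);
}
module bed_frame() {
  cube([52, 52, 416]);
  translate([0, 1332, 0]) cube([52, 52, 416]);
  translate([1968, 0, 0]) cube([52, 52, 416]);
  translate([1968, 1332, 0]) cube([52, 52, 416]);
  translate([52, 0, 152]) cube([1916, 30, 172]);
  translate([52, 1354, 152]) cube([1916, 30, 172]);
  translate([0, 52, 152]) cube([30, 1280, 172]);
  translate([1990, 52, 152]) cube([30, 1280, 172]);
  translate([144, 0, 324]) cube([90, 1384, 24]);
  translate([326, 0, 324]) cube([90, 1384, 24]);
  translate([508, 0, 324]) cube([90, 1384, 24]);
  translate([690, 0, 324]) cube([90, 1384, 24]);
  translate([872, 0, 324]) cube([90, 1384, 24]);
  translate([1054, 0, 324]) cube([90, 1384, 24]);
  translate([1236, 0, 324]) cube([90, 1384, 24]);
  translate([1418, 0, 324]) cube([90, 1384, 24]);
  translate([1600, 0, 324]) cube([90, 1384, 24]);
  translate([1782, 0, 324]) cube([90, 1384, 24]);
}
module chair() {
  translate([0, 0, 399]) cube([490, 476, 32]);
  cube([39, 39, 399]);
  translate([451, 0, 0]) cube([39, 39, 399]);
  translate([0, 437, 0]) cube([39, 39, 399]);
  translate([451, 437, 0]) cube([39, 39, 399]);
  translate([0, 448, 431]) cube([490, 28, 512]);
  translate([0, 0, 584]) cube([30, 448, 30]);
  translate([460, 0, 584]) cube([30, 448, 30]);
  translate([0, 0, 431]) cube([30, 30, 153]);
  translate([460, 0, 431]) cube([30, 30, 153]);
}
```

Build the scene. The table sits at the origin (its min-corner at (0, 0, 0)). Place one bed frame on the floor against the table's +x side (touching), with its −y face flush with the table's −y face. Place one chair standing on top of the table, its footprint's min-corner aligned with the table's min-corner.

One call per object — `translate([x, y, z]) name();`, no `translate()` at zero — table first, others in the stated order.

table();
translate([859, 0, 0]) bed_frame();
translate([0, 0, 776]) chair();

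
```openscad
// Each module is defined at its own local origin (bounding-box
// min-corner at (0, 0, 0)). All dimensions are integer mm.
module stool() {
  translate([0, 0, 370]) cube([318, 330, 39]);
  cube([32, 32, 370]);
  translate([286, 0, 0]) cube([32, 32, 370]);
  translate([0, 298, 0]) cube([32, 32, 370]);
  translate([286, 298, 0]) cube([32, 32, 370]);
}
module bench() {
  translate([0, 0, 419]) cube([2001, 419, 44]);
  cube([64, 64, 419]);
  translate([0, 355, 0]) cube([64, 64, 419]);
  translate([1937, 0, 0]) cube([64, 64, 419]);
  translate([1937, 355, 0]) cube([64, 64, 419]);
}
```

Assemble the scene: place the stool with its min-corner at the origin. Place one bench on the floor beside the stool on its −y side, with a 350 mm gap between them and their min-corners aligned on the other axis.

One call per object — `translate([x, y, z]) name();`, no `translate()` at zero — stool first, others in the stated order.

stool();
translate([0, -769, 0]) bench();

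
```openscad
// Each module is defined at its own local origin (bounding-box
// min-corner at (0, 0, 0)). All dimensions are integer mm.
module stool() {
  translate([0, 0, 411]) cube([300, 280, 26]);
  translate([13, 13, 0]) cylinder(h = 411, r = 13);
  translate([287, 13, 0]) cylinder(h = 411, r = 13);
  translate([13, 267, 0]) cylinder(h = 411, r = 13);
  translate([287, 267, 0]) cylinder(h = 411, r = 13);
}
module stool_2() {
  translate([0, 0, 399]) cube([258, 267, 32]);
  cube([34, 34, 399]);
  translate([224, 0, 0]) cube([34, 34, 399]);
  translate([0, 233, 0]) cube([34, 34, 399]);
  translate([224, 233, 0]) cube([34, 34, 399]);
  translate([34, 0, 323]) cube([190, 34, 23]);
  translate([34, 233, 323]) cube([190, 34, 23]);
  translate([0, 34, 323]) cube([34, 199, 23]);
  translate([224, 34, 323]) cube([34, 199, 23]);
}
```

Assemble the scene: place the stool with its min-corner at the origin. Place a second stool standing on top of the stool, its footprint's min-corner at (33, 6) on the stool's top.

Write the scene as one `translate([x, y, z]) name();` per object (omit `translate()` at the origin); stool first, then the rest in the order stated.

stool();
translate([33, 6, 437]) stool_2();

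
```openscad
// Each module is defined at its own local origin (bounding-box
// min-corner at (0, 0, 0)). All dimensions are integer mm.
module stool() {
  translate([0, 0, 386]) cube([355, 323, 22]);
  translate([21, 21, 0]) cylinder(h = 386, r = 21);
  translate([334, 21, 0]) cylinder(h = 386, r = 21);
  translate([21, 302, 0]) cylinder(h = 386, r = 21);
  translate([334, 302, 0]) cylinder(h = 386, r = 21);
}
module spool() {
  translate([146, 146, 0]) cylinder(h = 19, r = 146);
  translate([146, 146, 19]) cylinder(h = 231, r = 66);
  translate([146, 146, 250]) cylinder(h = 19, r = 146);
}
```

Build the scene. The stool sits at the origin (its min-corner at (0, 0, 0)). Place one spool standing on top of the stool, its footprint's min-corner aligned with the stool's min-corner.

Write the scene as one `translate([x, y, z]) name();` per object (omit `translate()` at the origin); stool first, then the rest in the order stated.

stool();
translate([0, 0, 408]) spool();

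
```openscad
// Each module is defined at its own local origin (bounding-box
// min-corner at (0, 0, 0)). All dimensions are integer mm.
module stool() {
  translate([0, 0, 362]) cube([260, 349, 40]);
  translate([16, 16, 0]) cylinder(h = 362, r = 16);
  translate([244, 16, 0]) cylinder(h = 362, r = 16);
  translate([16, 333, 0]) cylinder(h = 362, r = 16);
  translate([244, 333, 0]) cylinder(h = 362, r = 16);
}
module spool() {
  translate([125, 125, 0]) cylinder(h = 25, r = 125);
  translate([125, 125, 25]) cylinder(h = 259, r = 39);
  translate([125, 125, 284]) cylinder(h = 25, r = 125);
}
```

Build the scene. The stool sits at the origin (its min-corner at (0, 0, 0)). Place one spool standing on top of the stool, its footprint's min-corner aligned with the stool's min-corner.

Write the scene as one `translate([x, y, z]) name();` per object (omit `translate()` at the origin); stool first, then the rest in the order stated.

stool();
translate([0, 0, 402]) spool();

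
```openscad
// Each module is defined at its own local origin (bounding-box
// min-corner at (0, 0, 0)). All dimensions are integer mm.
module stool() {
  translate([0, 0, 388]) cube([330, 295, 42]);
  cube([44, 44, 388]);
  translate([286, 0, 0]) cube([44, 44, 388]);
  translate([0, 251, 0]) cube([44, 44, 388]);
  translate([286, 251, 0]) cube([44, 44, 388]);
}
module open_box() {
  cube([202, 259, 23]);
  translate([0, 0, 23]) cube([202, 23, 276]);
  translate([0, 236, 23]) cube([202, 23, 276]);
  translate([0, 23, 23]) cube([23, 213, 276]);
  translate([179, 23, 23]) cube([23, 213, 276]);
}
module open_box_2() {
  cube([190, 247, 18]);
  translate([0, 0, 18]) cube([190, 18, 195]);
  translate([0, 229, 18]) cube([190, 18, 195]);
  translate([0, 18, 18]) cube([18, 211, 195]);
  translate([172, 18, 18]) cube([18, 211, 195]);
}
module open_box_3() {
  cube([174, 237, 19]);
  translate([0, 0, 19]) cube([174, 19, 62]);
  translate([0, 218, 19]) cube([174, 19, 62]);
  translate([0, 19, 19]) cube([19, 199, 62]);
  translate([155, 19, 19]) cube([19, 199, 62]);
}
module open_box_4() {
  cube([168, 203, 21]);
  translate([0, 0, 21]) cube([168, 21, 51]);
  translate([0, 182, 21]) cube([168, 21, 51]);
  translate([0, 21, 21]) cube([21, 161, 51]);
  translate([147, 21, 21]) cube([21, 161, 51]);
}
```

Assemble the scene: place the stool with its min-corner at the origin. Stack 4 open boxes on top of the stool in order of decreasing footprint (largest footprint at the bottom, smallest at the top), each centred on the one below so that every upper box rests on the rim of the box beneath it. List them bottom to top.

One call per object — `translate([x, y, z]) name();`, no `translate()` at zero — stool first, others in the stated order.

stool();
translate([64, 18, 430]) open_box();
translate([70, 24, 729]) open_box_2();
translate([78, 29, 942]) open_box_3();
translate([81, 46, 1023]) open_box_4();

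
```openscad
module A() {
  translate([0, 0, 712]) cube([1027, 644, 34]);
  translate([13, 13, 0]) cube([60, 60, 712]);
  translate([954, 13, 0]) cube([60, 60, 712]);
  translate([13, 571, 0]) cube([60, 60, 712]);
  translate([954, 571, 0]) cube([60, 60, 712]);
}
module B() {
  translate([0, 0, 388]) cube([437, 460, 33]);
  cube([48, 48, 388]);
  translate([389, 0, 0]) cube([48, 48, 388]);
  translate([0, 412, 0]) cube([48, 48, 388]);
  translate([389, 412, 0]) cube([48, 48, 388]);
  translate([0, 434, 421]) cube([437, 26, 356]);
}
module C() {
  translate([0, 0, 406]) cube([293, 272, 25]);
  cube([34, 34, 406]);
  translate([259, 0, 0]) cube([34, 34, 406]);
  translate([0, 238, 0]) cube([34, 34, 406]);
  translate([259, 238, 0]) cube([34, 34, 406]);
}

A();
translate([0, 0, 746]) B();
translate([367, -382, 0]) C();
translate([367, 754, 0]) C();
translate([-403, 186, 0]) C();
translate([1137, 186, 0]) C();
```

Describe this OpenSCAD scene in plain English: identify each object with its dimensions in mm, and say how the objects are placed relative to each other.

A is a table: top 1027 mm (x) × 644 mm (y), 34 mm thick, upper face at z = 746 mm, on four 60×60 mm square legs, each inset 13 mm from the nearest pair of top edges, running from z = 0 to the bottom of the top.

B is a chair. The seat is a 437×460×33 mm slab with its top at z = 421 mm, on four 48×48 mm corner legs (flush with the seat edges, standing on z = 0). A flat backrest 26 mm thick, 356 mm tall, spans the full seat width and rises from the seat top along its +y edge, rear face flush with the rear of the seat.

C is a four-legged stool. The seat is 293×272 mm, 25 mm thick, top at z = 431 mm. It stands on four square legs, each 34×34 mm in cross-section, from z = 0 to the seat underside, each flush with a corner of the seat.

The chair is on top of the table. Four stools sit around the table at the −y, +y, −x, +x sides.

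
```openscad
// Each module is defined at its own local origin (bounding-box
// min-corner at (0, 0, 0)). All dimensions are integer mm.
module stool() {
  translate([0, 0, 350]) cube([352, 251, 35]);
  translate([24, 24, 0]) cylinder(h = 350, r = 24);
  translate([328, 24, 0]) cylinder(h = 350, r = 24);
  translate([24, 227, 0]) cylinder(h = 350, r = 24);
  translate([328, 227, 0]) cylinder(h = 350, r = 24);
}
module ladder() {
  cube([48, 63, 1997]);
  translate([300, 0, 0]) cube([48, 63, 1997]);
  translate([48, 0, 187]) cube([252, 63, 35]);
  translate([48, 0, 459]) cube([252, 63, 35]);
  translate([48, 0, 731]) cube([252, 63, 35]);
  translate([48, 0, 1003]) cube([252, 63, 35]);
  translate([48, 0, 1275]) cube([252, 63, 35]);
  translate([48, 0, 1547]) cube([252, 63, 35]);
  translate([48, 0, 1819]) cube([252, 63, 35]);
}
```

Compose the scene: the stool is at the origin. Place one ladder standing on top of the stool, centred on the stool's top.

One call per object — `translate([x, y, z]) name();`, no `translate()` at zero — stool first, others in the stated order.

stool();
translate([2, 94, 385]) ladder();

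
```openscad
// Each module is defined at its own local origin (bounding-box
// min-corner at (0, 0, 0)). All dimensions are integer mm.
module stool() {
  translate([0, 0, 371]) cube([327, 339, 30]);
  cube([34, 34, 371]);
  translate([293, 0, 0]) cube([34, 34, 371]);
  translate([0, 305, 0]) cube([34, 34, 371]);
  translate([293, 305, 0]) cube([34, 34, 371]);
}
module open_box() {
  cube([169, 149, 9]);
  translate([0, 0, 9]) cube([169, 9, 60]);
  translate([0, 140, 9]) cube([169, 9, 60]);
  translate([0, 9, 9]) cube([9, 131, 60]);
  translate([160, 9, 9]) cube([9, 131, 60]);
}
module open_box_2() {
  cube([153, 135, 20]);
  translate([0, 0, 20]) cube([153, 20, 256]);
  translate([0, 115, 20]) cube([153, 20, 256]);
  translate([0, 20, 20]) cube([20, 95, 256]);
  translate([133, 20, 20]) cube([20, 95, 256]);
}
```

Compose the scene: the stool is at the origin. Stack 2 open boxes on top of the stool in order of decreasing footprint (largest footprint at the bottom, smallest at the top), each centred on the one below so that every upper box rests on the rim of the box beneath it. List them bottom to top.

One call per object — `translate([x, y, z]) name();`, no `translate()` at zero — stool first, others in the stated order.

stool();
translate([79, 95, 401]) open_box();
translate([87, 102, 470]) open_box_2();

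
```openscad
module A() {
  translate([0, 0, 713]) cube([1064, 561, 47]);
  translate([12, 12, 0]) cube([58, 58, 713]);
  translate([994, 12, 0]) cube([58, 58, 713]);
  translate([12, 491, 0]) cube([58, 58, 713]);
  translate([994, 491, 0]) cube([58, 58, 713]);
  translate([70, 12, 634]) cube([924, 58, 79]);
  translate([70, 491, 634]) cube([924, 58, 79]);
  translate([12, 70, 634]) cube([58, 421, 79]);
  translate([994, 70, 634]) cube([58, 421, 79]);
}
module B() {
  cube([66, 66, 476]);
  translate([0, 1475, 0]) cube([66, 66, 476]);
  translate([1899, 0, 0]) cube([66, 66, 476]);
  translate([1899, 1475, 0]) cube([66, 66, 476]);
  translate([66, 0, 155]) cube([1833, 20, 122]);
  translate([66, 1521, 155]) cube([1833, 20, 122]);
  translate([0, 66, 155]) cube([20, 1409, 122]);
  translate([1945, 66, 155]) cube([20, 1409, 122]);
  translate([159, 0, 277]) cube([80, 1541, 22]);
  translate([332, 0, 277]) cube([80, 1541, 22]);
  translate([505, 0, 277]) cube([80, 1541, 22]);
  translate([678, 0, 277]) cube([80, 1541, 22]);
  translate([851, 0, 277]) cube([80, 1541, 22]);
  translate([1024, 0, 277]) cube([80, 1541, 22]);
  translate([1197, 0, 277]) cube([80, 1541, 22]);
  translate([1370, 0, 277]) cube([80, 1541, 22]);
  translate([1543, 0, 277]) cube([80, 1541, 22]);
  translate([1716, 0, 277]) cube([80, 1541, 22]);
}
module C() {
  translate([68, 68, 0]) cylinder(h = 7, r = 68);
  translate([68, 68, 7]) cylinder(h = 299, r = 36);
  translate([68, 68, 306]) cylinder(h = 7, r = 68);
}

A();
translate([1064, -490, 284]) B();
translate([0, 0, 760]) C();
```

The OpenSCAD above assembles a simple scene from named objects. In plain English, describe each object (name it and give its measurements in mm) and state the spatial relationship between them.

A is a table with a 1064×561 mm rectangular top, 47 mm thick, top surface at z = 760 mm, supported by four 58×58 mm square legs, each inset 12 mm from the nearest pair of top edges, running from the floor. Four apron rails, 58 mm thick and 79 mm tall, run between adjacent legs with their top edges flush with the underside of the top and their outer faces flush with the legs' outer faces.

B is a bed frame 1965 mm long (x) by 1541 mm wide (y). Four 66×66 mm corner posts, 476 mm tall, at the corners of the footprint. Four rails of 20 mm thickness and 122 mm height run between adjacent posts with their undersides at z = 155 mm, their outer faces flush with the outside of the frame (the two x-running rails run between the posts' inner faces; the two y-running rails run between the posts' inner faces). 10 slats, each 80 mm wide (x) and 22 mm thick, lie across the top of the two x-running rails, running the full 1541 mm width of the frame in y; the slats are evenly spaced along x between the inner faces of the end posts with equal gaps (rounded down to the nearest mm) at the −x end and between each pair — any rounding remainder accumulates at the +x end.

C is a spool: two coaxial disc flanges of radius 68 mm and thickness 7 mm, joined by a core cylinder of radius 36 mm and height 299 mm. The lower flange rests on z = 0 and the three cylinders share a vertical axis.

The bed frame is beside the table with their tops flush at z = 760. The spool is on top of the table.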